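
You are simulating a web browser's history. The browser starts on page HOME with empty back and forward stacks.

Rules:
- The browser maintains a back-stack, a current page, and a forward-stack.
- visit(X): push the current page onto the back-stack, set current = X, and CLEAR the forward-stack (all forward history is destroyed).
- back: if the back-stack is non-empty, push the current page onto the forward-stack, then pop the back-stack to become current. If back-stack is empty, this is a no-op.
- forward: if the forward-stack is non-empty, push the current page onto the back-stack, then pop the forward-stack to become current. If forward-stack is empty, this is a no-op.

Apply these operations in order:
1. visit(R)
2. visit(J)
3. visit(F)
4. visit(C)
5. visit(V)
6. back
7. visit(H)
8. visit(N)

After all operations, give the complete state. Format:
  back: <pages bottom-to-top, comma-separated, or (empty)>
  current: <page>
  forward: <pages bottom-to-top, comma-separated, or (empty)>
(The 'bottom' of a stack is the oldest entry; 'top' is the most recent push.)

After 1 (visit(R)): cur=R back=1 fwd=0
After 2 (visit(J)): cur=J back=2 fwd=0
After 3 (visit(F)): cur=F back=3 fwd=0
After 4 (visit(C)): cur=C back=4 fwd=0
After 5 (visit(V)): cur=V back=5 fwd=0
After 6 (back): cur=C back=4 fwd=1
After 7 (visit(H)): cur=H back=5 fwd=0
After 8 (visit(N)): cur=N back=6 fwd=0

Answer: back: HOME,R,J,F,C,H
current: N
forward: (empty)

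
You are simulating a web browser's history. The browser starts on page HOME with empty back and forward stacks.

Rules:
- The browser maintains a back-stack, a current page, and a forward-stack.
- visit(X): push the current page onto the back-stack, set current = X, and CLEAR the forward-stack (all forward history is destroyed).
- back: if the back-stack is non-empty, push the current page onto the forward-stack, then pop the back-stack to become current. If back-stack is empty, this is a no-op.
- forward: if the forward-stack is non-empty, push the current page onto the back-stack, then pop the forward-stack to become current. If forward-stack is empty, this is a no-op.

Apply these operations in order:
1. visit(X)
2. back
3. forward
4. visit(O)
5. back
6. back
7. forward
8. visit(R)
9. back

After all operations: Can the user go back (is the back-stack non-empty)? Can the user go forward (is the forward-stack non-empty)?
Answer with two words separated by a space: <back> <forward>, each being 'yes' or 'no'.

After 1 (visit(X)): cur=X back=1 fwd=0
After 2 (back): cur=HOME back=0 fwd=1
After 3 (forward): cur=X back=1 fwd=0
After 4 (visit(O)): cur=O back=2 fwd=0
After 5 (back): cur=X back=1 fwd=1
After 6 (back): cur=HOME back=0 fwd=2
After 7 (forward): cur=X back=1 fwd=1
After 8 (visit(R)): cur=R back=2 fwd=0
After 9 (back): cur=X back=1 fwd=1

Answer: yes yes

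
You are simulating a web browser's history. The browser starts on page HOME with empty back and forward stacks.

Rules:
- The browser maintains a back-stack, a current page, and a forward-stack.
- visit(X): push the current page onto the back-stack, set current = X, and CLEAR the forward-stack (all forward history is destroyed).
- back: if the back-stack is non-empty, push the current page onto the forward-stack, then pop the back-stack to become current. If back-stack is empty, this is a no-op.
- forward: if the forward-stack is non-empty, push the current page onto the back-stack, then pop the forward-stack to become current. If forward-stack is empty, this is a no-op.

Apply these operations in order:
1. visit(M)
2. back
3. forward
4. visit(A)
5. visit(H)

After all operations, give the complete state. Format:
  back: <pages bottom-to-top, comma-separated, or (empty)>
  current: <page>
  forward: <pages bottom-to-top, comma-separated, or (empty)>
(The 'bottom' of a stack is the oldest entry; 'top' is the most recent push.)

After 1 (visit(M)): cur=M back=1 fwd=0
After 2 (back): cur=HOME back=0 fwd=1
After 3 (forward): cur=M back=1 fwd=0
After 4 (visit(A)): cur=A back=2 fwd=0
After 5 (visit(H)): cur=H back=3 fwd=0

Answer: back: HOME,M,A
current: H
forward: (empty)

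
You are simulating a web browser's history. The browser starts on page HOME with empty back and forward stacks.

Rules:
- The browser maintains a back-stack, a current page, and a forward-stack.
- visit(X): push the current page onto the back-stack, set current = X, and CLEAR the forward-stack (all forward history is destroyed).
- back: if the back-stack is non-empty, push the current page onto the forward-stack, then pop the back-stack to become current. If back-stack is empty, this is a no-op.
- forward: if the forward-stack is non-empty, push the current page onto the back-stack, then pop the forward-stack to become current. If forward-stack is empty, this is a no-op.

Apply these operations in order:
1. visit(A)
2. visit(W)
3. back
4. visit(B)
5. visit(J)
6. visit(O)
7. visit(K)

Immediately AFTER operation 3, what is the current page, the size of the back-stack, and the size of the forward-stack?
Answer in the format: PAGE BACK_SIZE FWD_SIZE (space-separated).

After 1 (visit(A)): cur=A back=1 fwd=0
After 2 (visit(W)): cur=W back=2 fwd=0
After 3 (back): cur=A back=1 fwd=1

A 1 1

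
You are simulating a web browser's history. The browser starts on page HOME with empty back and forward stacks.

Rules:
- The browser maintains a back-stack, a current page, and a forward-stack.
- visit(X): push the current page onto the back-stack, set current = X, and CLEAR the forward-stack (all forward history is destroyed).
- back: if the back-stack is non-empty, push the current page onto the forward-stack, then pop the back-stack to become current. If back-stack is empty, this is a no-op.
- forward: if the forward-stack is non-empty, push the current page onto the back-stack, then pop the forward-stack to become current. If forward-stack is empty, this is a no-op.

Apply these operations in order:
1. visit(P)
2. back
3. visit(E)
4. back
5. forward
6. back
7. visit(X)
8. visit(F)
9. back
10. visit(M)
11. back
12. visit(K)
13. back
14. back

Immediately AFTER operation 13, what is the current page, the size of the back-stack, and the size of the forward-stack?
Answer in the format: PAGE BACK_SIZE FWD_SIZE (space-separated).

After 1 (visit(P)): cur=P back=1 fwd=0
After 2 (back): cur=HOME back=0 fwd=1
After 3 (visit(E)): cur=E back=1 fwd=0
After 4 (back): cur=HOME back=0 fwd=1
After 5 (forward): cur=E back=1 fwd=0
After 6 (back): cur=HOME back=0 fwd=1
After 7 (visit(X)): cur=X back=1 fwd=0
After 8 (visit(F)): cur=F back=2 fwd=0
After 9 (back): cur=X back=1 fwd=1
After 10 (visit(M)): cur=M back=2 fwd=0
After 11 (back): cur=X back=1 fwd=1
After 12 (visit(K)): cur=K back=2 fwd=0
After 13 (back): cur=X back=1 fwd=1

X 1 1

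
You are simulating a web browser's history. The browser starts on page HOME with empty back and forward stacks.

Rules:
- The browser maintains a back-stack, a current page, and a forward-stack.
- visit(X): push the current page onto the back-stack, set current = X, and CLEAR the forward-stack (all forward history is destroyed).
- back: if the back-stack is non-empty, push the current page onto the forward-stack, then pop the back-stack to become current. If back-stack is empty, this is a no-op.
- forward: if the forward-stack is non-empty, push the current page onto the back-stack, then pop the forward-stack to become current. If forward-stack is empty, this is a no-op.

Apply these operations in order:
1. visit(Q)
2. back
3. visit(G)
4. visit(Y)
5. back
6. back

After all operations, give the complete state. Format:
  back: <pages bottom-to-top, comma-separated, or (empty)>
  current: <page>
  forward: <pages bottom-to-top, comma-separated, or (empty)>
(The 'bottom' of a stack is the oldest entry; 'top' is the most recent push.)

After 1 (visit(Q)): cur=Q back=1 fwd=0
After 2 (back): cur=HOME back=0 fwd=1
After 3 (visit(G)): cur=G back=1 fwd=0
After 4 (visit(Y)): cur=Y back=2 fwd=0
After 5 (back): cur=G back=1 fwd=1
After 6 (back): cur=HOME back=0 fwd=2

Answer: back: (empty)
current: HOME
forward: Y,G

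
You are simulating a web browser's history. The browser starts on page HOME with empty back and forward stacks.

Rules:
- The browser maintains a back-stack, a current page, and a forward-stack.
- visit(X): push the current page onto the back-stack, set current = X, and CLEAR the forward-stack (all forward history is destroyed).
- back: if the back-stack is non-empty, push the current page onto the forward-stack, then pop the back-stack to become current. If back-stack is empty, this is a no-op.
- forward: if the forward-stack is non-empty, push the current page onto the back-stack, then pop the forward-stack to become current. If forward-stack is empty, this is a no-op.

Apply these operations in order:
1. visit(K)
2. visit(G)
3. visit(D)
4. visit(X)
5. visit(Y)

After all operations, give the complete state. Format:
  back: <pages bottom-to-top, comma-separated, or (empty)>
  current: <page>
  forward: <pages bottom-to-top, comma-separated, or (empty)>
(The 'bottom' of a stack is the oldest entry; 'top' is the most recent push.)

After 1 (visit(K)): cur=K back=1 fwd=0
After 2 (visit(G)): cur=G back=2 fwd=0
After 3 (visit(D)): cur=D back=3 fwd=0
After 4 (visit(X)): cur=X back=4 fwd=0
After 5 (visit(Y)): cur=Y back=5 fwd=0

Answer: back: HOME,K,G,D,X
current: Y
forward: (empty)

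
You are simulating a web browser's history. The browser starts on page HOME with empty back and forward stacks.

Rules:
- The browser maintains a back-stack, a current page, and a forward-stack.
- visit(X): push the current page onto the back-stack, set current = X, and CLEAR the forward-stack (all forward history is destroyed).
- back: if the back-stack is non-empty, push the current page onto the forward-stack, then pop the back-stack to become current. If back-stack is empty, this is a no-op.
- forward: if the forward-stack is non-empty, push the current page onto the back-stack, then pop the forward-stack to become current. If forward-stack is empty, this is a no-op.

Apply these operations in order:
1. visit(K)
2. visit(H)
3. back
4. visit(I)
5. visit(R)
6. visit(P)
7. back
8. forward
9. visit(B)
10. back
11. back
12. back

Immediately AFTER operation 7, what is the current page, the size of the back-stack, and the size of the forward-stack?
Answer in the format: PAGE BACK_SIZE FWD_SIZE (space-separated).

After 1 (visit(K)): cur=K back=1 fwd=0
After 2 (visit(H)): cur=H back=2 fwd=0
After 3 (back): cur=K back=1 fwd=1
After 4 (visit(I)): cur=I back=2 fwd=0
After 5 (visit(R)): cur=R back=3 fwd=0
After 6 (visit(P)): cur=P back=4 fwd=0
After 7 (back): cur=R back=3 fwd=1

R 3 1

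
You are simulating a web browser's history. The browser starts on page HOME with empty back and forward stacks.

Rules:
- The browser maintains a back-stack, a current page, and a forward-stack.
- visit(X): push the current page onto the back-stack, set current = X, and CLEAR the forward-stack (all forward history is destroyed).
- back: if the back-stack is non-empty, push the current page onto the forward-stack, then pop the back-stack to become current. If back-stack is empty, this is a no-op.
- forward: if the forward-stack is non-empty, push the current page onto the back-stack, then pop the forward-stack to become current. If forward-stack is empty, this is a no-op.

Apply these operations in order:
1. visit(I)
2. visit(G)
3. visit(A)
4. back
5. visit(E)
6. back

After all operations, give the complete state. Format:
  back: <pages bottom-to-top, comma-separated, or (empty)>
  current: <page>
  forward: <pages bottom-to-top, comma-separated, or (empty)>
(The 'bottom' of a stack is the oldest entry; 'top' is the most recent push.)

After 1 (visit(I)): cur=I back=1 fwd=0
After 2 (visit(G)): cur=G back=2 fwd=0
After 3 (visit(A)): cur=A back=3 fwd=0
After 4 (back): cur=G back=2 fwd=1
After 5 (visit(E)): cur=E back=3 fwd=0
After 6 (back): cur=G back=2 fwd=1

Answer: back: HOME,I
current: G
forward: E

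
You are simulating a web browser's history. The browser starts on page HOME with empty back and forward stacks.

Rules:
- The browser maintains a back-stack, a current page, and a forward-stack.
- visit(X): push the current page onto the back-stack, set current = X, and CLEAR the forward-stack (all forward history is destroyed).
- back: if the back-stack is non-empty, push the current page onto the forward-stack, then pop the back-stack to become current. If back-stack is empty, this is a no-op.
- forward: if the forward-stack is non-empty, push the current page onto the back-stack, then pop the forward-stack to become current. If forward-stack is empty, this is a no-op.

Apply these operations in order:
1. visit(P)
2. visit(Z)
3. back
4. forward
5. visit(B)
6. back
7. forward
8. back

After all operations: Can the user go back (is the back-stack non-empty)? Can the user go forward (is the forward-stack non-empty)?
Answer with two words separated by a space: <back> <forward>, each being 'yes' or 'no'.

After 1 (visit(P)): cur=P back=1 fwd=0
After 2 (visit(Z)): cur=Z back=2 fwd=0
After 3 (back): cur=P back=1 fwd=1
After 4 (forward): cur=Z back=2 fwd=0
After 5 (visit(B)): cur=B back=3 fwd=0
After 6 (back): cur=Z back=2 fwd=1
After 7 (forward): cur=B back=3 fwd=0
After 8 (back): cur=Z back=2 fwd=1

Answer: yes yes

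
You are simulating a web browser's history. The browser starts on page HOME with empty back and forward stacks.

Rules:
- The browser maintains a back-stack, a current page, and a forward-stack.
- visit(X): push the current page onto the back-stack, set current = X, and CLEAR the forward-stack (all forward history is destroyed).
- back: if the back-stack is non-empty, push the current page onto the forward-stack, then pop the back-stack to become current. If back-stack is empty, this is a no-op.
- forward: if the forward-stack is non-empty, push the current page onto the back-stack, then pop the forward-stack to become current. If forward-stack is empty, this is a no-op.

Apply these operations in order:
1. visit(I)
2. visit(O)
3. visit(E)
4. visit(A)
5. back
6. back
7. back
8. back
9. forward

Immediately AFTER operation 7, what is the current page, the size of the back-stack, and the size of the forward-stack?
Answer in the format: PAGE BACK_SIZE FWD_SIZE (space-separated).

After 1 (visit(I)): cur=I back=1 fwd=0
After 2 (visit(O)): cur=O back=2 fwd=0
After 3 (visit(E)): cur=E back=3 fwd=0
After 4 (visit(A)): cur=A back=4 fwd=0
After 5 (back): cur=E back=3 fwd=1
After 6 (back): cur=O back=2 fwd=2
After 7 (back): cur=I back=1 fwd=3

I 1 3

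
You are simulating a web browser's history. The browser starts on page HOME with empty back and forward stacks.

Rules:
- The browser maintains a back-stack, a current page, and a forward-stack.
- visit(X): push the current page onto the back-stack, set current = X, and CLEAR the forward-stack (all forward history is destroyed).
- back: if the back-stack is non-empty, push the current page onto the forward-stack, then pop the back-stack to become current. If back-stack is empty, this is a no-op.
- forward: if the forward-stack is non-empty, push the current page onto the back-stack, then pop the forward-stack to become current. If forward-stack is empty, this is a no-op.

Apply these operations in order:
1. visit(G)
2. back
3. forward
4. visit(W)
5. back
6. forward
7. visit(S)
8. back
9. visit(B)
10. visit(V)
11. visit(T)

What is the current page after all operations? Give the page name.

Answer: T

Derivation:
After 1 (visit(G)): cur=G back=1 fwd=0
After 2 (back): cur=HOME back=0 fwd=1
After 3 (forward): cur=G back=1 fwd=0
After 4 (visit(W)): cur=W back=2 fwd=0
After 5 (back): cur=G back=1 fwd=1
After 6 (forward): cur=W back=2 fwd=0
After 7 (visit(S)): cur=S back=3 fwd=0
After 8 (back): cur=W back=2 fwd=1
After 9 (visit(B)): cur=B back=3 fwd=0
After 10 (visit(V)): cur=V back=4 fwd=0
After 11 (visit(T)): cur=T back=5 fwd=0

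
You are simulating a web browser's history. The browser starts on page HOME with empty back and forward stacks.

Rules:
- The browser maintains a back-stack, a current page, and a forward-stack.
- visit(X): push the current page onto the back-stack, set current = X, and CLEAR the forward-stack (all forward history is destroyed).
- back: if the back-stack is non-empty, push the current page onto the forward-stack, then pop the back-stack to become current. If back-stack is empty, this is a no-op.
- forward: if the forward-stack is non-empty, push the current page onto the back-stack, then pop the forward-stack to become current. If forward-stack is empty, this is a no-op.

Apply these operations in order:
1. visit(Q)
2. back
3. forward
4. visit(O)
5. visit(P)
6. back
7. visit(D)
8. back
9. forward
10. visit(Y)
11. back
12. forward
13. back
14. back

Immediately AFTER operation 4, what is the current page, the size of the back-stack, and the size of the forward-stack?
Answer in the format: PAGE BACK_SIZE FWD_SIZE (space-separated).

After 1 (visit(Q)): cur=Q back=1 fwd=0
After 2 (back): cur=HOME back=0 fwd=1
After 3 (forward): cur=Q back=1 fwd=0
After 4 (visit(O)): cur=O back=2 fwd=0

O 2 0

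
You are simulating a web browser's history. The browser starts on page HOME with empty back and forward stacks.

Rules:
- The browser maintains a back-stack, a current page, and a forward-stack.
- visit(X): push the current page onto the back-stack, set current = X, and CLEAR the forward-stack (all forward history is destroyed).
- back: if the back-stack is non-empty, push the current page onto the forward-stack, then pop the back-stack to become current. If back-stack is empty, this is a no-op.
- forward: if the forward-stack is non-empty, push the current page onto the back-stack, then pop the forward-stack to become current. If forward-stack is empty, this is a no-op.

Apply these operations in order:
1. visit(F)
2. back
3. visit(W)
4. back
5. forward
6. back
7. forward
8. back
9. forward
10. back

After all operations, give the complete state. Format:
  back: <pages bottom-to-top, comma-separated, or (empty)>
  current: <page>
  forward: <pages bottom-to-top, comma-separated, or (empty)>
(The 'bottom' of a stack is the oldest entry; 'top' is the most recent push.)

Answer: back: (empty)
current: HOME
forward: W

Derivation:
After 1 (visit(F)): cur=F back=1 fwd=0
After 2 (back): cur=HOME back=0 fwd=1
After 3 (visit(W)): cur=W back=1 fwd=0
After 4 (back): cur=HOME back=0 fwd=1
After 5 (forward): cur=W back=1 fwd=0
After 6 (back): cur=HOME back=0 fwd=1
After 7 (forward): cur=W back=1 fwd=0
After 8 (back): cur=HOME back=0 fwd=1
After 9 (forward): cur=W back=1 fwd=0
After 10 (back): cur=HOME back=0 fwd=1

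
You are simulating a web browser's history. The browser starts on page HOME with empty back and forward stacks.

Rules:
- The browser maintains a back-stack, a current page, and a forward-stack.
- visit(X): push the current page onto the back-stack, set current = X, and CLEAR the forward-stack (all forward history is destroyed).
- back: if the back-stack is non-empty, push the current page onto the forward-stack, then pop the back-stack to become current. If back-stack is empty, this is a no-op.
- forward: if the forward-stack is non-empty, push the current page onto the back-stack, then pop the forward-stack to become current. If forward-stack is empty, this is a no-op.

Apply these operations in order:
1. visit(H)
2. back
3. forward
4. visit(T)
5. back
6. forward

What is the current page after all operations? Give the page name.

After 1 (visit(H)): cur=H back=1 fwd=0
After 2 (back): cur=HOME back=0 fwd=1
After 3 (forward): cur=H back=1 fwd=0
After 4 (visit(T)): cur=T back=2 fwd=0
After 5 (back): cur=H back=1 fwd=1
After 6 (forward): cur=T back=2 fwd=0

Answer: T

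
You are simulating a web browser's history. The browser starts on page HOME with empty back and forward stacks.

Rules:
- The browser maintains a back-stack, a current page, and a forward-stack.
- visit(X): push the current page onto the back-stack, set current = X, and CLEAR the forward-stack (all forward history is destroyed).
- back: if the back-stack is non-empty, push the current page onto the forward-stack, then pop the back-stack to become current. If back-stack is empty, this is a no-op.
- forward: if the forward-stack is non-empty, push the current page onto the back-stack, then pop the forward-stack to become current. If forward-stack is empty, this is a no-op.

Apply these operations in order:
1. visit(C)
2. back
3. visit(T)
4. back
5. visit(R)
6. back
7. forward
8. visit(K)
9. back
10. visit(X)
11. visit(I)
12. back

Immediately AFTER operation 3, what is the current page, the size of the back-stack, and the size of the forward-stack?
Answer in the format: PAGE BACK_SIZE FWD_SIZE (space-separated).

After 1 (visit(C)): cur=C back=1 fwd=0
After 2 (back): cur=HOME back=0 fwd=1
After 3 (visit(T)): cur=T back=1 fwd=0

T 1 0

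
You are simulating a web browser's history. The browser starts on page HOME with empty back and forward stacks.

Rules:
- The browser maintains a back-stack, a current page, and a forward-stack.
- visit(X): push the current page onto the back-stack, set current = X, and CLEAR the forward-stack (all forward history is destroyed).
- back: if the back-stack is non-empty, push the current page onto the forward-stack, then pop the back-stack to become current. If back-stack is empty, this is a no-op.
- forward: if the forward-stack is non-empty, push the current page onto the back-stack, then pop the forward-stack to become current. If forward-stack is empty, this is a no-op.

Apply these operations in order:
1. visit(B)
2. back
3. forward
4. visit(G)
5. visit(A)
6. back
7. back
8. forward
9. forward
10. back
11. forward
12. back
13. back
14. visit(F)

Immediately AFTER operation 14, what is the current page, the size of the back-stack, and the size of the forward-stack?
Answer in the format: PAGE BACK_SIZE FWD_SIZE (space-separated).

After 1 (visit(B)): cur=B back=1 fwd=0
After 2 (back): cur=HOME back=0 fwd=1
After 3 (forward): cur=B back=1 fwd=0
After 4 (visit(G)): cur=G back=2 fwd=0
After 5 (visit(A)): cur=A back=3 fwd=0
After 6 (back): cur=G back=2 fwd=1
After 7 (back): cur=B back=1 fwd=2
After 8 (forward): cur=G back=2 fwd=1
After 9 (forward): cur=A back=3 fwd=0
After 10 (back): cur=G back=2 fwd=1
After 11 (forward): cur=A back=3 fwd=0
After 12 (back): cur=G back=2 fwd=1
After 13 (back): cur=B back=1 fwd=2
After 14 (visit(F)): cur=F back=2 fwd=0

F 2 0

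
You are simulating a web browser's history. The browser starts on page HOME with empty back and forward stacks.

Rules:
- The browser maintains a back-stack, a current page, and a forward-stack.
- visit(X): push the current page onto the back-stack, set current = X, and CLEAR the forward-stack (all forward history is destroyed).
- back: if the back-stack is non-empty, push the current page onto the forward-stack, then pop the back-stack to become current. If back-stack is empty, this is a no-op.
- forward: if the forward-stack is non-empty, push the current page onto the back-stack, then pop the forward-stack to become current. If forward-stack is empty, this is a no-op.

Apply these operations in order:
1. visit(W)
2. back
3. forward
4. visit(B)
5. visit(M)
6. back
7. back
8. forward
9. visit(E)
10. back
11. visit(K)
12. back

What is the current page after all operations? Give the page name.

Answer: B

Derivation:
After 1 (visit(W)): cur=W back=1 fwd=0
After 2 (back): cur=HOME back=0 fwd=1
After 3 (forward): cur=W back=1 fwd=0
After 4 (visit(B)): cur=B back=2 fwd=0
After 5 (visit(M)): cur=M back=3 fwd=0
After 6 (back): cur=B back=2 fwd=1
After 7 (back): cur=W back=1 fwd=2
After 8 (forward): cur=B back=2 fwd=1
After 9 (visit(E)): cur=E back=3 fwd=0
After 10 (back): cur=B back=2 fwd=1
After 11 (visit(K)): cur=K back=3 fwd=0
After 12 (back): cur=B back=2 fwd=1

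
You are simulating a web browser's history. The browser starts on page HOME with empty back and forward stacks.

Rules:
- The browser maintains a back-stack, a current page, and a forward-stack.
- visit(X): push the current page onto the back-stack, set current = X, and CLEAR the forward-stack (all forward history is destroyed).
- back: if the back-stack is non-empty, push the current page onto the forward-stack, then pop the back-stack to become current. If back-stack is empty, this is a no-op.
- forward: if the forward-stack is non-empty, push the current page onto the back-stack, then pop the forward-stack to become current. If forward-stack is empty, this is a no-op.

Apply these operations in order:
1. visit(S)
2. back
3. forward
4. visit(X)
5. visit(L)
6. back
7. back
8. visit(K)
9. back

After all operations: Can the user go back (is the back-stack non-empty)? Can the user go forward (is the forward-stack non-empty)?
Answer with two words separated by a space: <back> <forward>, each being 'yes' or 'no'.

Answer: yes yes

Derivation:
After 1 (visit(S)): cur=S back=1 fwd=0
After 2 (back): cur=HOME back=0 fwd=1
After 3 (forward): cur=S back=1 fwd=0
After 4 (visit(X)): cur=X back=2 fwd=0
After 5 (visit(L)): cur=L back=3 fwd=0
After 6 (back): cur=X back=2 fwd=1
After 7 (back): cur=S back=1 fwd=2
After 8 (visit(K)): cur=K back=2 fwd=0
After 9 (back): cur=S back=1 fwd=1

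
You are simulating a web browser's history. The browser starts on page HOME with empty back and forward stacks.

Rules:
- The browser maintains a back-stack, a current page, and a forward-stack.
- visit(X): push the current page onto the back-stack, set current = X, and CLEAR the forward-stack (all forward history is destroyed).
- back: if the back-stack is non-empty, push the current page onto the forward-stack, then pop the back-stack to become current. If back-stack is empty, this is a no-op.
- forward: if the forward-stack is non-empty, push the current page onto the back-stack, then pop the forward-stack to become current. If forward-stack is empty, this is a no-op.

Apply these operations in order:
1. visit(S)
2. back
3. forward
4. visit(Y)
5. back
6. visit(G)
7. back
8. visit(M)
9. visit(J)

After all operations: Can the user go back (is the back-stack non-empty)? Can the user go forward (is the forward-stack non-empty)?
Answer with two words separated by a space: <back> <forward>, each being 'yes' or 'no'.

After 1 (visit(S)): cur=S back=1 fwd=0
After 2 (back): cur=HOME back=0 fwd=1
After 3 (forward): cur=S back=1 fwd=0
After 4 (visit(Y)): cur=Y back=2 fwd=0
After 5 (back): cur=S back=1 fwd=1
After 6 (visit(G)): cur=G back=2 fwd=0
After 7 (back): cur=S back=1 fwd=1
After 8 (visit(M)): cur=M back=2 fwd=0
After 9 (visit(J)): cur=J back=3 fwd=0

Answer: yes no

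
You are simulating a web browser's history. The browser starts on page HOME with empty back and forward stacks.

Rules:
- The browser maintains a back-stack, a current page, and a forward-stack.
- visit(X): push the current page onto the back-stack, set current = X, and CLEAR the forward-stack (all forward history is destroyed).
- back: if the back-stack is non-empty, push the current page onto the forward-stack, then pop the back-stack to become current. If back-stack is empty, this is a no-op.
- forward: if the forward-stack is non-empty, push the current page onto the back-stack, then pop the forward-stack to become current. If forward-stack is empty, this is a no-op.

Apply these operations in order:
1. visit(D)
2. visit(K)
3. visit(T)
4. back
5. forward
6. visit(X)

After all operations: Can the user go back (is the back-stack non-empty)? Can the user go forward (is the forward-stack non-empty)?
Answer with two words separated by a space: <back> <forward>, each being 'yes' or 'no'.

After 1 (visit(D)): cur=D back=1 fwd=0
After 2 (visit(K)): cur=K back=2 fwd=0
After 3 (visit(T)): cur=T back=3 fwd=0
After 4 (back): cur=K back=2 fwd=1
After 5 (forward): cur=T back=3 fwd=0
After 6 (visit(X)): cur=X back=4 fwd=0

Answer: yes no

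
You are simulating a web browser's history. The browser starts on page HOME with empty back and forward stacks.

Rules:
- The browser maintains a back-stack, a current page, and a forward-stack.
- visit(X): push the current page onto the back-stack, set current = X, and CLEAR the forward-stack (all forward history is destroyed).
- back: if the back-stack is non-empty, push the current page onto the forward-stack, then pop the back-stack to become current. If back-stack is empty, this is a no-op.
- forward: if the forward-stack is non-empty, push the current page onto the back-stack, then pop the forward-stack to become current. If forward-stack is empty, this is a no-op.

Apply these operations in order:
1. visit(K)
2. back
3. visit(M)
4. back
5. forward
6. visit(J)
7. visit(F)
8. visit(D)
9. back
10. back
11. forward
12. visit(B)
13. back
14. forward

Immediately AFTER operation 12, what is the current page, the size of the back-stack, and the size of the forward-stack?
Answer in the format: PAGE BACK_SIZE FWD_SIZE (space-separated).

After 1 (visit(K)): cur=K back=1 fwd=0
After 2 (back): cur=HOME back=0 fwd=1
After 3 (visit(M)): cur=M back=1 fwd=0
After 4 (back): cur=HOME back=0 fwd=1
After 5 (forward): cur=M back=1 fwd=0
After 6 (visit(J)): cur=J back=2 fwd=0
After 7 (visit(F)): cur=F back=3 fwd=0
After 8 (visit(D)): cur=D back=4 fwd=0
After 9 (back): cur=F back=3 fwd=1
After 10 (back): cur=J back=2 fwd=2
After 11 (forward): cur=F back=3 fwd=1
After 12 (visit(B)): cur=B back=4 fwd=0

B 4 0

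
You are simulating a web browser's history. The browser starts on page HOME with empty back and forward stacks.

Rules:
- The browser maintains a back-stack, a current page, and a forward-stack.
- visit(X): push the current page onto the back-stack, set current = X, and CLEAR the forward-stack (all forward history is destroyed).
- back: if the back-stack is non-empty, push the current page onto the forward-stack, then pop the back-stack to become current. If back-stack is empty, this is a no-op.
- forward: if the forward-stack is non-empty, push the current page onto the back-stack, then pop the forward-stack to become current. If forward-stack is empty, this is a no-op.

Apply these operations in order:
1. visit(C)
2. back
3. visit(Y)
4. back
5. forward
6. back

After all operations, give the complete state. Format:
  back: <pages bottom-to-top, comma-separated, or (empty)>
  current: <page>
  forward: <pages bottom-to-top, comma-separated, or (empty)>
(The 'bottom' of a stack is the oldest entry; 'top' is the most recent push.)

After 1 (visit(C)): cur=C back=1 fwd=0
After 2 (back): cur=HOME back=0 fwd=1
After 3 (visit(Y)): cur=Y back=1 fwd=0
After 4 (back): cur=HOME back=0 fwd=1
After 5 (forward): cur=Y back=1 fwd=0
After 6 (back): cur=HOME back=0 fwd=1

Answer: back: (empty)
current: HOME
forward: Y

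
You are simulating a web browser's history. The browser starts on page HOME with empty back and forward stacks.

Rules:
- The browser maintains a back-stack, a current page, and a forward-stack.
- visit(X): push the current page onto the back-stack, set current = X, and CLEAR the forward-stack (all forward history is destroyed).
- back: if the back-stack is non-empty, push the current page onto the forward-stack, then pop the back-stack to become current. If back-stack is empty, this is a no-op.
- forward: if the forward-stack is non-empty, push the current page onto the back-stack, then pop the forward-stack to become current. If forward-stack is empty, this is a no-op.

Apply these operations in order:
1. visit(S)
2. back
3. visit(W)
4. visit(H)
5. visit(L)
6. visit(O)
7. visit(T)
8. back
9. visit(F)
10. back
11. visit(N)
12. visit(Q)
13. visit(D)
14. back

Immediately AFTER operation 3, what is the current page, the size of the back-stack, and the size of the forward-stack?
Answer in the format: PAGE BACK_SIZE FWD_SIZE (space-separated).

After 1 (visit(S)): cur=S back=1 fwd=0
After 2 (back): cur=HOME back=0 fwd=1
After 3 (visit(W)): cur=W back=1 fwd=0

W 1 0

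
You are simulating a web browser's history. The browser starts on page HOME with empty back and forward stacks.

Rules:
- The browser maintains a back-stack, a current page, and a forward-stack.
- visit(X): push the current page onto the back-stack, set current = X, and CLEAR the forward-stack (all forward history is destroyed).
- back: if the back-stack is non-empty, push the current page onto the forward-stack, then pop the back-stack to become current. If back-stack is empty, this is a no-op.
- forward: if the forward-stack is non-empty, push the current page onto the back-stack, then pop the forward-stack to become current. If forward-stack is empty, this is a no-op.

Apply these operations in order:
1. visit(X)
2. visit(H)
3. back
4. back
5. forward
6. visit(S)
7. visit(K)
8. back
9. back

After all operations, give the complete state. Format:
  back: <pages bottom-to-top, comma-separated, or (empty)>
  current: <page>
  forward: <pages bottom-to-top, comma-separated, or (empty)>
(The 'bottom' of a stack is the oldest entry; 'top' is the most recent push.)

Answer: back: HOME
current: X
forward: K,S

Derivation:
After 1 (visit(X)): cur=X back=1 fwd=0
After 2 (visit(H)): cur=H back=2 fwd=0
After 3 (back): cur=X back=1 fwd=1
After 4 (back): cur=HOME back=0 fwd=2
After 5 (forward): cur=X back=1 fwd=1
After 6 (visit(S)): cur=S back=2 fwd=0
After 7 (visit(K)): cur=K back=3 fwd=0
After 8 (back): cur=S back=2 fwd=1
After 9 (back): cur=X back=1 fwd=2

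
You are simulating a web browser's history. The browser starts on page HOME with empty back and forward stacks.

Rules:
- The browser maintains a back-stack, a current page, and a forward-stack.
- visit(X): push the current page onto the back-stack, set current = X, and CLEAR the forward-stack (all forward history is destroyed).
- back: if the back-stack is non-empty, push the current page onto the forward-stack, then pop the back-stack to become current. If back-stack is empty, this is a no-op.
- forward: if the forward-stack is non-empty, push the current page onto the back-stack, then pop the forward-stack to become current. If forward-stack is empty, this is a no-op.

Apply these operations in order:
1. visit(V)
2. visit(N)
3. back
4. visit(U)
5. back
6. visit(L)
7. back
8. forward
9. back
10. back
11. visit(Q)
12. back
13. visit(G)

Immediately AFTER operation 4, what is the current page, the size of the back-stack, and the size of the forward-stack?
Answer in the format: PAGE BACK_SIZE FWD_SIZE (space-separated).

After 1 (visit(V)): cur=V back=1 fwd=0
After 2 (visit(N)): cur=N back=2 fwd=0
After 3 (back): cur=V back=1 fwd=1
After 4 (visit(U)): cur=U back=2 fwd=0

U 2 0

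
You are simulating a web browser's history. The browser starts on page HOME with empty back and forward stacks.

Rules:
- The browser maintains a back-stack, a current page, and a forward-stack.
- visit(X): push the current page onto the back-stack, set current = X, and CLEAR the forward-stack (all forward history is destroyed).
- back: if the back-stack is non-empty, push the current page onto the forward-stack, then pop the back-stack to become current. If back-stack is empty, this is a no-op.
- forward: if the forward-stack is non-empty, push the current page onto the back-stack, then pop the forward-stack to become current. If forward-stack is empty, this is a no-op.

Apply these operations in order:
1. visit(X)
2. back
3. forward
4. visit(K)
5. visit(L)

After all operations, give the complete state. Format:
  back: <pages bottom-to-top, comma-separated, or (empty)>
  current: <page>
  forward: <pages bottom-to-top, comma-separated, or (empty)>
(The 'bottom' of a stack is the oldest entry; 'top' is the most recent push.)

Answer: back: HOME,X,K
current: L
forward: (empty)

Derivation:
After 1 (visit(X)): cur=X back=1 fwd=0
After 2 (back): cur=HOME back=0 fwd=1
After 3 (forward): cur=X back=1 fwd=0
After 4 (visit(K)): cur=K back=2 fwd=0
After 5 (visit(L)): cur=L back=3 fwd=0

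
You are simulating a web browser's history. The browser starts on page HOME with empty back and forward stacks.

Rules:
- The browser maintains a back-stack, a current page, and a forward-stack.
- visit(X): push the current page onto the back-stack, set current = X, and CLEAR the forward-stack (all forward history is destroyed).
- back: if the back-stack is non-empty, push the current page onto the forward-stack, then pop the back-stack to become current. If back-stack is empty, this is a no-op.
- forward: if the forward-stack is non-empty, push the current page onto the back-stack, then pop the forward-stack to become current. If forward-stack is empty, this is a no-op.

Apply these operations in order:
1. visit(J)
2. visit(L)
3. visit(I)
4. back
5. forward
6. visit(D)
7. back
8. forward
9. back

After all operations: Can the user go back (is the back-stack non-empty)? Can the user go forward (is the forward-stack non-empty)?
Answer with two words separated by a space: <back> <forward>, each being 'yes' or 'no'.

Answer: yes yes

Derivation:
After 1 (visit(J)): cur=J back=1 fwd=0
After 2 (visit(L)): cur=L back=2 fwd=0
After 3 (visit(I)): cur=I back=3 fwd=0
After 4 (back): cur=L back=2 fwd=1
After 5 (forward): cur=I back=3 fwd=0
After 6 (visit(D)): cur=D back=4 fwd=0
After 7 (back): cur=I back=3 fwd=1
After 8 (forward): cur=D back=4 fwd=0
After 9 (back): cur=I back=3 fwd=1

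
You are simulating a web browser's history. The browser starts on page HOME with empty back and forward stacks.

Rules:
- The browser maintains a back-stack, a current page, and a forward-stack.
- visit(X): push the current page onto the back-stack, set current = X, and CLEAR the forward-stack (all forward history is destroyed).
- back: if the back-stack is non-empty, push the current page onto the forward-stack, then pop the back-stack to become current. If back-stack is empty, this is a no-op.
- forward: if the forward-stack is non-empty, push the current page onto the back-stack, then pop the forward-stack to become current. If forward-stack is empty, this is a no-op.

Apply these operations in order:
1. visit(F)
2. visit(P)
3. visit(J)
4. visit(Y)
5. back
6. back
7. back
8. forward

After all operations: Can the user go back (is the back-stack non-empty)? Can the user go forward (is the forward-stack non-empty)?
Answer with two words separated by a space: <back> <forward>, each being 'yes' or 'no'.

Answer: yes yes

Derivation:
After 1 (visit(F)): cur=F back=1 fwd=0
After 2 (visit(P)): cur=P back=2 fwd=0
After 3 (visit(J)): cur=J back=3 fwd=0
After 4 (visit(Y)): cur=Y back=4 fwd=0
After 5 (back): cur=J back=3 fwd=1
After 6 (back): cur=P back=2 fwd=2
After 7 (back): cur=F back=1 fwd=3
After 8 (forward): cur=P back=2 fwd=2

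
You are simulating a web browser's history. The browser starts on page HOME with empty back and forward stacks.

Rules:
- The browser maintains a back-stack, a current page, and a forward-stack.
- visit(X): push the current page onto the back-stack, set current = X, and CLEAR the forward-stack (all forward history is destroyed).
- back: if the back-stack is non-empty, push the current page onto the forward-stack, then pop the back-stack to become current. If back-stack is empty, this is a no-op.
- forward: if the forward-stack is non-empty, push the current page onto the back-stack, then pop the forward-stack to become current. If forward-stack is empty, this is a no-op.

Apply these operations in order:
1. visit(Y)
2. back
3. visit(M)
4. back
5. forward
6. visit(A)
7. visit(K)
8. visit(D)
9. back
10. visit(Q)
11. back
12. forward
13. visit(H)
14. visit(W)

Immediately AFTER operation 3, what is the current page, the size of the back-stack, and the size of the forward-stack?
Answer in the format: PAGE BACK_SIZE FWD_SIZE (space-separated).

After 1 (visit(Y)): cur=Y back=1 fwd=0
After 2 (back): cur=HOME back=0 fwd=1
After 3 (visit(M)): cur=M back=1 fwd=0

M 1 0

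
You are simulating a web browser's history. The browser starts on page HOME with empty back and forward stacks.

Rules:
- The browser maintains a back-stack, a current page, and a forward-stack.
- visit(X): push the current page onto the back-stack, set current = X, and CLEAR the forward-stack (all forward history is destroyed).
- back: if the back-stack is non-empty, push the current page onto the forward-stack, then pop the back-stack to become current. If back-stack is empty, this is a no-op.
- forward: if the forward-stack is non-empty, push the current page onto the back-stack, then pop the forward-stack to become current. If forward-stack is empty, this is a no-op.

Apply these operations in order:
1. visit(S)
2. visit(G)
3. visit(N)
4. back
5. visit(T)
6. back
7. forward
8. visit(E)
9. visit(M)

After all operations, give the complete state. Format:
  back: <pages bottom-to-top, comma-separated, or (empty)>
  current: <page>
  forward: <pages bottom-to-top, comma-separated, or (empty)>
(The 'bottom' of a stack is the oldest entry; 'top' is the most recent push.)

After 1 (visit(S)): cur=S back=1 fwd=0
After 2 (visit(G)): cur=G back=2 fwd=0
After 3 (visit(N)): cur=N back=3 fwd=0
After 4 (back): cur=G back=2 fwd=1
After 5 (visit(T)): cur=T back=3 fwd=0
After 6 (back): cur=G back=2 fwd=1
After 7 (forward): cur=T back=3 fwd=0
After 8 (visit(E)): cur=E back=4 fwd=0
After 9 (visit(M)): cur=M back=5 fwd=0

Answer: back: HOME,S,G,T,E
current: M
forward: (empty)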